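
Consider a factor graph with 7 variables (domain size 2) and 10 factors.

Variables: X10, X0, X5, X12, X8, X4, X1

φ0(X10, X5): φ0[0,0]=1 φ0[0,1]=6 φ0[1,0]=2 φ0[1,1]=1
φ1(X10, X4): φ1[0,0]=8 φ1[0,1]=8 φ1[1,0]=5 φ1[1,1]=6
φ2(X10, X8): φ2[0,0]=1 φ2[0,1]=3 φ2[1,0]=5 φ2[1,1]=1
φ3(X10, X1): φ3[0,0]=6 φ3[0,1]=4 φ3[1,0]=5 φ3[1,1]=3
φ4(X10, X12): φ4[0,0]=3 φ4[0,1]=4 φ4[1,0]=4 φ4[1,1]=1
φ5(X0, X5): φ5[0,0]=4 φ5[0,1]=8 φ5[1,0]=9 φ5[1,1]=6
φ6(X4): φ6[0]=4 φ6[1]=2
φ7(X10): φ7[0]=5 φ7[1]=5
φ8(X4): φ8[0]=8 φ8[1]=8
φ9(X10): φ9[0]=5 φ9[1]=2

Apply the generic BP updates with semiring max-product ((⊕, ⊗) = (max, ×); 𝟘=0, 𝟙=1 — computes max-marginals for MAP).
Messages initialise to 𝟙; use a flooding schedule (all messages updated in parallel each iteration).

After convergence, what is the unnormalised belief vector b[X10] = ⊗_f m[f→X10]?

init: all messages = 𝟙 over 2 values
r1 m[φ0→X10] = [6, 2]
r1 m[φ0→X5] = [2, 6]
r1 m[φ1→X10] = [8, 6]
r1 m[φ1→X4] = [8, 8]
r1 m[φ2→X10] = [3, 5]
r1 m[φ2→X8] = [5, 3]
r1 m[φ3→X10] = [6, 5]
r1 m[φ3→X1] = [6, 4]
r1 m[φ4→X10] = [4, 4]
r1 m[φ4→X12] = [4, 4]
r1 m[φ5→X0] = [8, 9]
r1 m[φ5→X5] = [9, 8]
r1 m[φ6→X4] = [4, 2]
r1 m[φ7→X10] = [5, 5]
r1 m[φ8→X4] = [8, 8]
r1 m[φ9→X10] = [5, 2]
r1 m[X10→φ0] = [1, 1]
r1 m[X10→φ1] = [1, 1]
r1 m[X10→φ2] = [1, 1]
r1 m[X10→φ3] = [1, 1]
r1 m[X10→φ4] = [1, 1]
r1 m[X10→φ7] = [1, 1]
r1 m[X10→φ9] = [1, 1]
r1 m[X0→φ5] = [1, 1]
r1 m[X5→φ0] = [1, 1]
r1 m[X5→φ5] = [1, 1]
r1 m[X12→φ4] = [1, 1]
r1 m[X8→φ2] = [1, 1]
r1 m[X4→φ1] = [1, 1]
r1 m[X4→φ6] = [1, 1]
r1 m[X4→φ8] = [1, 1]
r1 m[X1→φ3] = [1, 1]
r2 m[φ0→X10] = [6, 2]
r2 m[φ0→X5] = [2, 6]
r2 m[φ1→X10] = [8, 6]
r2 m[φ1→X4] = [8, 8]
r2 m[φ2→X10] = [3, 5]
r2 m[φ2→X8] = [5, 3]
r2 m[φ3→X10] = [6, 5]
r2 m[φ3→X1] = [6, 4]
r2 m[φ4→X10] = [4, 4]
r2 m[φ4→X12] = [4, 4]
r2 m[φ5→X0] = [8, 9]
r2 m[φ5→X5] = [9, 8]
r2 m[φ6→X4] = [4, 2]
r2 m[φ7→X10] = [5, 5]
r2 m[φ8→X4] = [8, 8]
r2 m[φ9→X10] = [5, 2]
r2 m[X10→φ0] = [14400, 6000]
r2 m[X10→φ1] = [10800, 2000]
r2 m[X10→φ2] = [28800, 2400]
r2 m[X10→φ3] = [14400, 2400]
r2 m[X10→φ4] = [21600, 3000]
r2 m[X10→φ7] = [17280, 2400]
r2 m[X10→φ9] = [17280, 6000]
r2 m[X0→φ5] = [1, 1]
r2 m[X5→φ0] = [9, 8]
r2 m[X5→φ5] = [2, 6]
r2 m[X12→φ4] = [1, 1]
r2 m[X8→φ2] = [1, 1]
r2 m[X4→φ1] = [32, 16]
r2 m[X4→φ6] = [64, 64]
r2 m[X4→φ8] = [32, 16]
r2 m[X1→φ3] = [1, 1]
r3 m[φ0→X10] = [48, 18]
r3 m[φ0→X5] = [14400, 86400]
r3 m[φ1→X10] = [256, 160]
r3 m[φ1→X4] = [86400, 86400]
r3 m[φ2→X10] = [3, 5]
r3 m[φ2→X8] = [28800, 86400]
r3 m[φ3→X10] = [6, 5]
r3 m[φ3→X1] = [86400, 57600]
r3 m[φ4→X10] = [4, 4]
r3 m[φ4→X12] = [64800, 86400]
r3 m[φ5→X0] = [48, 36]
r3 m[φ5→X5] = [9, 8]
r3 m[φ6→X4] = [4, 2]
r3 m[φ7→X10] = [5, 5]
r3 m[φ8→X4] = [8, 8]
r3 m[φ9→X10] = [5, 2]
r3 m[X10→φ0] = [14400, 6000]
r3 m[X10→φ1] = [10800, 2000]
r3 m[X10→φ2] = [28800, 2400]
r3 m[X10→φ3] = [14400, 2400]
r3 m[X10→φ4] = [21600, 3000]
r3 m[X10→φ7] = [17280, 2400]
r3 m[X10→φ9] = [17280, 6000]
r3 m[X0→φ5] = [1, 1]
r3 m[X5→φ0] = [9, 8]
r3 m[X5→φ5] = [2, 6]
r3 m[X12→φ4] = [1, 1]
r3 m[X8→φ2] = [1, 1]
r3 m[X4→φ1] = [32, 16]
r3 m[X4→φ6] = [64, 64]
r3 m[X4→φ8] = [32, 16]
r3 m[X1→φ3] = [1, 1]
r4 m[φ0→X10] = [48, 18]
r4 m[φ0→X5] = [14400, 86400]
r4 m[φ1→X10] = [256, 160]
r4 m[φ1→X4] = [86400, 86400]
r4 m[φ2→X10] = [3, 5]
r4 m[φ2→X8] = [28800, 86400]
r4 m[φ3→X10] = [6, 5]
r4 m[φ3→X1] = [86400, 57600]
r4 m[φ4→X10] = [4, 4]
r4 m[φ4→X12] = [64800, 86400]
r4 m[φ5→X0] = [48, 36]
r4 m[φ5→X5] = [9, 8]
r4 m[φ6→X4] = [4, 2]
r4 m[φ7→X10] = [5, 5]
r4 m[φ8→X4] = [8, 8]
r4 m[φ9→X10] = [5, 2]
r4 m[X10→φ0] = [460800, 160000]
r4 m[X10→φ1] = [86400, 18000]
r4 m[X10→φ2] = [7372800, 576000]
r4 m[X10→φ3] = [3686400, 576000]
r4 m[X10→φ4] = [5529600, 720000]
r4 m[X10→φ7] = [4423680, 576000]
r4 m[X10→φ9] = [4423680, 1440000]
r4 m[X0→φ5] = [1, 1]
r4 m[X5→φ0] = [9, 8]
r4 m[X5→φ5] = [14400, 86400]
r4 m[X12→φ4] = [1, 1]
r4 m[X8→φ2] = [1, 1]
r4 m[X4→φ1] = [32, 16]
r4 m[X4→φ6] = [691200, 691200]
r4 m[X4→φ8] = [345600, 172800]
r4 m[X1→φ3] = [1, 1]
r5 m[φ0→X10] = [48, 18]
r5 m[φ0→X5] = [460800, 2764800]
r5 m[φ1→X10] = [256, 160]
r5 m[φ1→X4] = [691200, 691200]
r5 m[φ2→X10] = [3, 5]
r5 m[φ2→X8] = [7372800, 22118400]
r5 m[φ3→X10] = [6, 5]
r5 m[φ3→X1] = [22118400, 14745600]
r5 m[φ4→X10] = [4, 4]
r5 m[φ4→X12] = [16588800, 22118400]
r5 m[φ5→X0] = [691200, 518400]
r5 m[φ5→X5] = [9, 8]
r5 m[φ6→X4] = [4, 2]
r5 m[φ7→X10] = [5, 5]
r5 m[φ8→X4] = [8, 8]
r5 m[φ9→X10] = [5, 2]
r5 m[X10→φ0] = [460800, 160000]
r5 m[X10→φ1] = [86400, 18000]
r5 m[X10→φ2] = [7372800, 576000]
r5 m[X10→φ3] = [3686400, 576000]
r5 m[X10→φ4] = [5529600, 720000]
r5 m[X10→φ7] = [4423680, 576000]
r5 m[X10→φ9] = [4423680, 1440000]
r5 m[X0→φ5] = [1, 1]
r5 m[X5→φ0] = [9, 8]
r5 m[X5→φ5] = [14400, 86400]
r5 m[X12→φ4] = [1, 1]
r5 m[X8→φ2] = [1, 1]
r5 m[X4→φ1] = [32, 16]
r5 m[X4→φ6] = [691200, 691200]
r5 m[X4→φ8] = [345600, 172800]
r5 m[X1→φ3] = [1, 1]
r6 m[φ0→X10] = [48, 18]
r6 m[φ0→X5] = [460800, 2764800]
r6 m[φ1→X10] = [256, 160]
r6 m[φ1→X4] = [691200, 691200]
r6 m[φ2→X10] = [3, 5]
r6 m[φ2→X8] = [7372800, 22118400]
r6 m[φ3→X10] = [6, 5]
r6 m[φ3→X1] = [22118400, 14745600]
r6 m[φ4→X10] = [4, 4]
r6 m[φ4→X12] = [16588800, 22118400]
r6 m[φ5→X0] = [691200, 518400]
r6 m[φ5→X5] = [9, 8]
r6 m[φ6→X4] = [4, 2]
r6 m[φ7→X10] = [5, 5]
r6 m[φ8→X4] = [8, 8]
r6 m[φ9→X10] = [5, 2]
r6 m[X10→φ0] = [460800, 160000]
r6 m[X10→φ1] = [86400, 18000]
r6 m[X10→φ2] = [7372800, 576000]
r6 m[X10→φ3] = [3686400, 576000]
r6 m[X10→φ4] = [5529600, 720000]
r6 m[X10→φ7] = [4423680, 576000]
r6 m[X10→φ9] = [4423680, 1440000]
r6 m[X0→φ5] = [1, 1]
r6 m[X5→φ0] = [9, 8]
r6 m[X5→φ5] = [460800, 2764800]
r6 m[X12→φ4] = [1, 1]
r6 m[X8→φ2] = [1, 1]
r6 m[X4→φ1] = [32, 16]
r6 m[X4→φ6] = [5529600, 5529600]
r6 m[X4→φ8] = [2764800, 1382400]
r6 m[X1→φ3] = [1, 1]
r7 m[φ0→X10] = [48, 18]
r7 m[φ0→X5] = [460800, 2764800]
r7 m[φ1→X10] = [256, 160]
r7 m[φ1→X4] = [691200, 691200]
r7 m[φ2→X10] = [3, 5]
r7 m[φ2→X8] = [7372800, 22118400]
r7 m[φ3→X10] = [6, 5]
r7 m[φ3→X1] = [22118400, 14745600]
r7 m[φ4→X10] = [4, 4]
r7 m[φ4→X12] = [16588800, 22118400]
r7 m[φ5→X0] = [22118400, 16588800]
r7 m[φ5→X5] = [9, 8]
r7 m[φ6→X4] = [4, 2]
r7 m[φ7→X10] = [5, 5]
r7 m[φ8→X4] = [8, 8]
r7 m[φ9→X10] = [5, 2]
r7 m[X10→φ0] = [460800, 160000]
r7 m[X10→φ1] = [86400, 18000]
r7 m[X10→φ2] = [7372800, 576000]
r7 m[X10→φ3] = [3686400, 576000]
r7 m[X10→φ4] = [5529600, 720000]
r7 m[X10→φ7] = [4423680, 576000]
r7 m[X10→φ9] = [4423680, 1440000]
r7 m[X0→φ5] = [1, 1]
r7 m[X5→φ0] = [9, 8]
r7 m[X5→φ5] = [460800, 2764800]
r7 m[X12→φ4] = [1, 1]
r7 m[X8→φ2] = [1, 1]
r7 m[X4→φ1] = [32, 16]
r7 m[X4→φ6] = [5529600, 5529600]
r7 m[X4→φ8] = [2764800, 1382400]
r7 m[X1→φ3] = [1, 1]
r8 m[φ0→X10] = [48, 18]
r8 m[φ0→X5] = [460800, 2764800]
r8 m[φ1→X10] = [256, 160]
r8 m[φ1→X4] = [691200, 691200]
r8 m[φ2→X10] = [3, 5]
r8 m[φ2→X8] = [7372800, 22118400]
r8 m[φ3→X10] = [6, 5]
r8 m[φ3→X1] = [22118400, 14745600]
r8 m[φ4→X10] = [4, 4]
r8 m[φ4→X12] = [16588800, 22118400]
r8 m[φ5→X0] = [22118400, 16588800]
r8 m[φ5→X5] = [9, 8]
r8 m[φ6→X4] = [4, 2]
r8 m[φ7→X10] = [5, 5]
r8 m[φ8→X4] = [8, 8]
r8 m[φ9→X10] = [5, 2]
r8 m[X10→φ0] = [460800, 160000]
r8 m[X10→φ1] = [86400, 18000]
r8 m[X10→φ2] = [7372800, 576000]
r8 m[X10→φ3] = [3686400, 576000]
r8 m[X10→φ4] = [5529600, 720000]
r8 m[X10→φ7] = [4423680, 576000]
r8 m[X10→φ9] = [4423680, 1440000]
r8 m[X0→φ5] = [1, 1]
r8 m[X5→φ0] = [9, 8]
r8 m[X5→φ5] = [460800, 2764800]
r8 m[X12→φ4] = [1, 1]
r8 m[X8→φ2] = [1, 1]
r8 m[X4→φ1] = [32, 16]
r8 m[X4→φ6] = [5529600, 5529600]
r8 m[X4→φ8] = [2764800, 1382400]
r8 m[X1→φ3] = [1, 1]
fixed point reached at round 8
b[X10] = ⊗ incoming = [22118400, 2880000]

b[X10] = [22118400, 2880000]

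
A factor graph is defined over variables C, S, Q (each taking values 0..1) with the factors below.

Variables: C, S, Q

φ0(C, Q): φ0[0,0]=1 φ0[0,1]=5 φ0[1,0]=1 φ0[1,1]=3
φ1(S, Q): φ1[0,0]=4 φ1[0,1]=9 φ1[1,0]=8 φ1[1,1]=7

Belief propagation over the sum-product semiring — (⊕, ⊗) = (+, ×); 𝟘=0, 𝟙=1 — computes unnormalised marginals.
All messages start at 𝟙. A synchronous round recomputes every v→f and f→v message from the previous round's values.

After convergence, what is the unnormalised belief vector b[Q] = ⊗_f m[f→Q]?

b[Q] = [24, 128]

init: all messages = 𝟙 over 2 values
r1 m[φ0→C] = [6, 4]
r1 m[φ0→Q] = [2, 8]
r1 m[φ1→S] = [13, 15]
r1 m[φ1→Q] = [12, 16]
r1 m[C→φ0] = [1, 1]
r1 m[S→φ1] = [1, 1]
r1 m[Q→φ0] = [1, 1]
r1 m[Q→φ1] = [1, 1]
r2 m[φ0→C] = [6, 4]
r2 m[φ0→Q] = [2, 8]
r2 m[φ1→S] = [13, 15]
r2 m[φ1→Q] = [12, 16]
r2 m[C→φ0] = [1, 1]
r2 m[S→φ1] = [1, 1]
r2 m[Q→φ0] = [12, 16]
r2 m[Q→φ1] = [2, 8]
r3 m[φ0→C] = [92, 60]
r3 m[φ0→Q] = [2, 8]
r3 m[φ1→S] = [80, 72]
r3 m[φ1→Q] = [12, 16]
r3 m[C→φ0] = [1, 1]
r3 m[S→φ1] = [1, 1]
r3 m[Q→φ0] = [12, 16]
r3 m[Q→φ1] = [2, 8]
r4 m[φ0→C] = [92, 60]
r4 m[φ0→Q] = [2, 8]
r4 m[φ1→S] = [80, 72]
r4 m[φ1→Q] = [12, 16]
r4 m[C→φ0] = [1, 1]
r4 m[S→φ1] = [1, 1]
r4 m[Q→φ0] = [12, 16]
r4 m[Q→φ1] = [2, 8]
fixed point reached at round 4
b[Q] = ⊗ incoming = [24, 128]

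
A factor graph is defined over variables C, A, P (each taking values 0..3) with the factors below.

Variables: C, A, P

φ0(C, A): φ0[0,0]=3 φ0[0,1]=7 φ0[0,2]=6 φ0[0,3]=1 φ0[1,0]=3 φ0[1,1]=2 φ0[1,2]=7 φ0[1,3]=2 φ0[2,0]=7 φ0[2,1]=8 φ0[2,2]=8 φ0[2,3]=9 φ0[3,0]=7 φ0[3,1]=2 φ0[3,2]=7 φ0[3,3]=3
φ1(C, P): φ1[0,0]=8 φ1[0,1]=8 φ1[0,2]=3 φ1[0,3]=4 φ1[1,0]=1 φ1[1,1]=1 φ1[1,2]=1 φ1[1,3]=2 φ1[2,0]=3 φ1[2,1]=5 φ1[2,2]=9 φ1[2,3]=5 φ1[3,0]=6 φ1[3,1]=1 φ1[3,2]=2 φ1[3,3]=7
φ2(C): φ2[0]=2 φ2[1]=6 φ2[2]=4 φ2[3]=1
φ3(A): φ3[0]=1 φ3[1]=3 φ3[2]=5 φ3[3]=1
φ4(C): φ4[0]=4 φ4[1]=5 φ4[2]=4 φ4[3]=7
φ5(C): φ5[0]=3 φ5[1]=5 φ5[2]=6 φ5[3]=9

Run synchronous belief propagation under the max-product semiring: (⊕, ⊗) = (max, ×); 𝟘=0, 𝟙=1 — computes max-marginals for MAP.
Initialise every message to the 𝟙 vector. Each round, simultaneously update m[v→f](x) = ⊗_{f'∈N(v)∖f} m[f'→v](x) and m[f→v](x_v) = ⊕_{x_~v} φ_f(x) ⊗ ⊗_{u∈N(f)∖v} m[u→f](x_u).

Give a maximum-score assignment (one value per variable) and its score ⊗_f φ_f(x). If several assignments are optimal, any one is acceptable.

init: all messages = 𝟙 over 4 values
r1 m[φ0→C] = [7, 7, 9, 7]
r1 m[φ0→A] = [7, 8, 8, 9]
r1 m[φ1→C] = [8, 2, 9, 7]
r1 m[φ1→P] = [8, 8, 9, 7]
r1 m[φ2→C] = [2, 6, 4, 1]
r1 m[φ3→A] = [1, 3, 5, 1]
r1 m[φ4→C] = [4, 5, 4, 7]
r1 m[φ5→C] = [3, 5, 6, 9]
r1 m[C→φ0] = [1, 1, 1, 1]
r1 m[C→φ1] = [1, 1, 1, 1]
r1 m[C→φ2] = [1, 1, 1, 1]
r1 m[C→φ4] = [1, 1, 1, 1]
r1 m[C→φ5] = [1, 1, 1, 1]
r1 m[A→φ0] = [1, 1, 1, 1]
r1 m[A→φ3] = [1, 1, 1, 1]
r1 m[P→φ1] = [1, 1, 1, 1]
r2 m[φ0→C] = [7, 7, 9, 7]
r2 m[φ0→A] = [7, 8, 8, 9]
r2 m[φ1→C] = [8, 2, 9, 7]
r2 m[φ1→P] = [8, 8, 9, 7]
r2 m[φ2→C] = [2, 6, 4, 1]
r2 m[φ3→A] = [1, 3, 5, 1]
r2 m[φ4→C] = [4, 5, 4, 7]
r2 m[φ5→C] = [3, 5, 6, 9]
r2 m[C→φ0] = [192, 300, 864, 441]
r2 m[C→φ1] = [168, 1050, 864, 441]
r2 m[C→φ2] = [672, 350, 1944, 3087]
r2 m[C→φ4] = [336, 420, 1944, 441]
r2 m[C→φ5] = [448, 420, 1296, 343]
r2 m[A→φ0] = [1, 3, 5, 1]
r2 m[A→φ3] = [7, 8, 8, 9]
r2 m[P→φ1] = [1, 1, 1, 1]
r3 m[φ0→C] = [30, 35, 40, 35]
r3 m[φ0→A] = [6048, 6912, 6912, 7776]
r3 m[φ1→C] = [8, 2, 9, 7]
r3 m[φ1→P] = [2646, 4320, 7776, 4320]
r3 m[φ2→C] = [2, 6, 4, 1]
r3 m[φ3→A] = [1, 3, 5, 1]
r3 m[φ4→C] = [4, 5, 4, 7]
r3 m[φ5→C] = [3, 5, 6, 9]
r3 m[C→φ0] = [192, 300, 864, 441]
r3 m[C→φ1] = [168, 1050, 864, 441]
r3 m[C→φ2] = [672, 350, 1944, 3087]
r3 m[C→φ4] = [336, 420, 1944, 441]
r3 m[C→φ5] = [448, 420, 1296, 343]
r3 m[A→φ0] = [1, 3, 5, 1]
r3 m[A→φ3] = [7, 8, 8, 9]
r3 m[P→φ1] = [1, 1, 1, 1]
r4 m[φ0→C] = [30, 35, 40, 35]
r4 m[φ0→A] = [6048, 6912, 6912, 7776]
r4 m[φ1→C] = [8, 2, 9, 7]
r4 m[φ1→P] = [2646, 4320, 7776, 4320]
r4 m[φ2→C] = [2, 6, 4, 1]
r4 m[φ3→A] = [1, 3, 5, 1]
r4 m[φ4→C] = [4, 5, 4, 7]
r4 m[φ5→C] = [3, 5, 6, 9]
r4 m[C→φ0] = [192, 300, 864, 441]
r4 m[C→φ1] = [720, 5250, 3840, 2205]
r4 m[C→φ2] = [2880, 1750, 8640, 15435]
r4 m[C→φ4] = [1440, 2100, 8640, 2205]
r4 m[C→φ5] = [1920, 2100, 5760, 1715]
r4 m[A→φ0] = [1, 3, 5, 1]
r4 m[A→φ3] = [6048, 6912, 6912, 7776]
r4 m[P→φ1] = [1, 1, 1, 1]
r5 m[φ0→C] = [30, 35, 40, 35]
r5 m[φ0→A] = [6048, 6912, 6912, 7776]
r5 m[φ1→C] = [8, 2, 9, 7]
r5 m[φ1→P] = [13230, 19200, 34560, 19200]
r5 m[φ2→C] = [2, 6, 4, 1]
r5 m[φ3→A] = [1, 3, 5, 1]
r5 m[φ4→C] = [4, 5, 4, 7]
r5 m[φ5→C] = [3, 5, 6, 9]
r5 m[C→φ0] = [192, 300, 864, 441]
r5 m[C→φ1] = [720, 5250, 3840, 2205]
r5 m[C→φ2] = [2880, 1750, 8640, 15435]
r5 m[C→φ4] = [1440, 2100, 8640, 2205]
r5 m[C→φ5] = [1920, 2100, 5760, 1715]
r5 m[A→φ0] = [1, 3, 5, 1]
r5 m[A→φ3] = [6048, 6912, 6912, 7776]
r5 m[P→φ1] = [1, 1, 1, 1]
r6 m[φ0→C] = [30, 35, 40, 35]
r6 m[φ0→A] = [6048, 6912, 6912, 7776]
r6 m[φ1→C] = [8, 2, 9, 7]
r6 m[φ1→P] = [13230, 19200, 34560, 19200]
r6 m[φ2→C] = [2, 6, 4, 1]
r6 m[φ3→A] = [1, 3, 5, 1]
r6 m[φ4→C] = [4, 5, 4, 7]
r6 m[φ5→C] = [3, 5, 6, 9]
r6 m[C→φ0] = [192, 300, 864, 441]
r6 m[C→φ1] = [720, 5250, 3840, 2205]
r6 m[C→φ2] = [2880, 1750, 8640, 15435]
r6 m[C→φ4] = [1440, 2100, 8640, 2205]
r6 m[C→φ5] = [1920, 2100, 5760, 1715]
r6 m[A→φ0] = [1, 3, 5, 1]
r6 m[A→φ3] = [6048, 6912, 6912, 7776]
r6 m[P→φ1] = [1, 1, 1, 1]
fixed point reached at round 6
traceback from C: (C=2, A=2, P=2), score=34560

assignment: (C=2, A=2, P=2); score = 34560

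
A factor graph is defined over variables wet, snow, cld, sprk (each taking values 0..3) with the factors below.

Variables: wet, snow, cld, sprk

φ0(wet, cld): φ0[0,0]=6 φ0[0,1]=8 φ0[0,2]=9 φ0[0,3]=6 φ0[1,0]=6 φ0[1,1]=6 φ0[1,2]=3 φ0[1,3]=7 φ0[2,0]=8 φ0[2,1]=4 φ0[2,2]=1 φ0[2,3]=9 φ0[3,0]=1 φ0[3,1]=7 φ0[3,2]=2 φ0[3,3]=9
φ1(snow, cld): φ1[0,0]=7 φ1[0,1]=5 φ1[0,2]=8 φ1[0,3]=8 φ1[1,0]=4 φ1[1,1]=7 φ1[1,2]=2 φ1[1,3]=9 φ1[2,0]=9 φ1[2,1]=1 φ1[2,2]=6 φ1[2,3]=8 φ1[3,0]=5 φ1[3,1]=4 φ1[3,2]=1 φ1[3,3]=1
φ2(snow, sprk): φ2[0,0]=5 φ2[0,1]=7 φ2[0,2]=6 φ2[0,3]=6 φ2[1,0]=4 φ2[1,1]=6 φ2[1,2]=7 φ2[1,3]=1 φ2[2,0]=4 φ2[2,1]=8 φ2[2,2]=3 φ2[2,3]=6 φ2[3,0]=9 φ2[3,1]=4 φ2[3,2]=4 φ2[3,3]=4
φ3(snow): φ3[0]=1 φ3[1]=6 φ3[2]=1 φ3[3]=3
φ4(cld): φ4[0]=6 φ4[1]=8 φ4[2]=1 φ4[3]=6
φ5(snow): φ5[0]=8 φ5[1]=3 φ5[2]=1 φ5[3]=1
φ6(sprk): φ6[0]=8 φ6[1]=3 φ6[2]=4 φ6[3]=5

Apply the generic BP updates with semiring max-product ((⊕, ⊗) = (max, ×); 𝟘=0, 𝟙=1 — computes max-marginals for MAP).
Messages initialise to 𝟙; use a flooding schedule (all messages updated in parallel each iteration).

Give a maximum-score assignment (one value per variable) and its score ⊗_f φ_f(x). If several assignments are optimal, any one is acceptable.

assignment: (wet=2, snow=1, cld=3, sprk=0); score = 279936

init: all messages = 𝟙 over 4 values
r1 m[φ0→wet] = [9, 7, 9, 9]
r1 m[φ0→cld] = [8, 8, 9, 9]
r1 m[φ1→snow] = [8, 9, 9, 5]
r1 m[φ1→cld] = [9, 7, 8, 9]
r1 m[φ2→snow] = [7, 7, 8, 9]
r1 m[φ2→sprk] = [9, 8, 7, 6]
r1 m[φ3→snow] = [1, 6, 1, 3]
r1 m[φ4→cld] = [6, 8, 1, 6]
r1 m[φ5→snow] = [8, 3, 1, 1]
r1 m[φ6→sprk] = [8, 3, 4, 5]
r1 m[wet→φ0] = [1, 1, 1, 1]
r1 m[snow→φ1] = [1, 1, 1, 1]
r1 m[snow→φ2] = [1, 1, 1, 1]
r1 m[snow→φ3] = [1, 1, 1, 1]
r1 m[snow→φ5] = [1, 1, 1, 1]
r1 m[cld→φ0] = [1, 1, 1, 1]
r1 m[cld→φ1] = [1, 1, 1, 1]
r1 m[cld→φ4] = [1, 1, 1, 1]
r1 m[sprk→φ2] = [1, 1, 1, 1]
r1 m[sprk→φ6] = [1, 1, 1, 1]
r2 m[φ0→wet] = [9, 7, 9, 9]
r2 m[φ0→cld] = [8, 8, 9, 9]
r2 m[φ1→snow] = [8, 9, 9, 5]
r2 m[φ1→cld] = [9, 7, 8, 9]
r2 m[φ2→snow] = [7, 7, 8, 9]
r2 m[φ2→sprk] = [9, 8, 7, 6]
r2 m[φ3→snow] = [1, 6, 1, 3]
r2 m[φ4→cld] = [6, 8, 1, 6]
r2 m[φ5→snow] = [8, 3, 1, 1]
r2 m[φ6→sprk] = [8, 3, 4, 5]
r2 m[wet→φ0] = [1, 1, 1, 1]
r2 m[snow→φ1] = [56, 126, 8, 27]
r2 m[snow→φ2] = [64, 162, 9, 15]
r2 m[snow→φ3] = [448, 189, 72, 45]
r2 m[snow→φ5] = [56, 378, 72, 135]
r2 m[cld→φ0] = [54, 56, 8, 54]
r2 m[cld→φ1] = [48, 64, 9, 54]
r2 m[cld→φ4] = [72, 56, 72, 81]
r2 m[sprk→φ2] = [8, 3, 4, 5]
r2 m[sprk→φ6] = [9, 8, 7, 6]
r3 m[φ0→wet] = [448, 378, 486, 486]
r3 m[φ0→cld] = [8, 8, 9, 9]
r3 m[φ1→snow] = [432, 486, 432, 256]
r3 m[φ1→cld] = [504, 882, 448, 1134]
r3 m[φ2→snow] = [40, 32, 32, 72]
r3 m[φ2→sprk] = [648, 972, 1134, 384]
r3 m[φ3→snow] = [1, 6, 1, 3]
r3 m[φ4→cld] = [6, 8, 1, 6]
r3 m[φ5→snow] = [8, 3, 1, 1]
r3 m[φ6→sprk] = [8, 3, 4, 5]
r3 m[wet→φ0] = [1, 1, 1, 1]
r3 m[snow→φ1] = [56, 126, 8, 27]
r3 m[snow→φ2] = [64, 162, 9, 15]
r3 m[snow→φ3] = [448, 189, 72, 45]
r3 m[snow→φ5] = [56, 378, 72, 135]
r3 m[cld→φ0] = [54, 56, 8, 54]
r3 m[cld→φ1] = [48, 64, 9, 54]
r3 m[cld→φ4] = [72, 56, 72, 81]
r3 m[sprk→φ2] = [8, 3, 4, 5]
r3 m[sprk→φ6] = [9, 8, 7, 6]
r4 m[φ0→wet] = [448, 378, 486, 486]
r4 m[φ0→cld] = [8, 8, 9, 9]
r4 m[φ1→snow] = [432, 486, 432, 256]
r4 m[φ1→cld] = [504, 882, 448, 1134]
r4 m[φ2→snow] = [40, 32, 32, 72]
r4 m[φ2→sprk] = [648, 972, 1134, 384]
r4 m[φ3→snow] = [1, 6, 1, 3]
r4 m[φ4→cld] = [6, 8, 1, 6]
r4 m[φ5→snow] = [8, 3, 1, 1]
r4 m[φ6→sprk] = [8, 3, 4, 5]
r4 m[wet→φ0] = [1, 1, 1, 1]
r4 m[snow→φ1] = [320, 576, 32, 216]
r4 m[snow→φ2] = [3456, 8748, 432, 768]
r4 m[snow→φ3] = [138240, 46656, 13824, 18432]
r4 m[snow→φ5] = [17280, 93312, 13824, 55296]
r4 m[cld→φ0] = [3024, 7056, 448, 6804]
r4 m[cld→φ1] = [48, 64, 9, 54]
r4 m[cld→φ4] = [4032, 7056, 4032, 10206]
r4 m[sprk→φ2] = [8, 3, 4, 5]
r4 m[sprk→φ6] = [648, 972, 1134, 384]
r5 m[φ0→wet] = [56448, 47628, 61236, 61236]
r5 m[φ0→cld] = [8, 8, 9, 9]
r5 m[φ1→snow] = [432, 486, 432, 256]
r5 m[φ1→cld] = [2304, 4032, 2560, 5184]
r5 m[φ2→snow] = [40, 32, 32, 72]
r5 m[φ2→sprk] = [34992, 52488, 61236, 20736]
r5 m[φ3→snow] = [1, 6, 1, 3]
r5 m[φ4→cld] = [6, 8, 1, 6]
r5 m[φ5→snow] = [8, 3, 1, 1]
r5 m[φ6→sprk] = [8, 3, 4, 5]
r5 m[wet→φ0] = [1, 1, 1, 1]
r5 m[snow→φ1] = [320, 576, 32, 216]
r5 m[snow→φ2] = [3456, 8748, 432, 768]
r5 m[snow→φ3] = [138240, 46656, 13824, 18432]
r5 m[snow→φ5] = [17280, 93312, 13824, 55296]
r5 m[cld→φ0] = [3024, 7056, 448, 6804]
r5 m[cld→φ1] = [48, 64, 9, 54]
r5 m[cld→φ4] = [4032, 7056, 4032, 10206]
r5 m[sprk→φ2] = [8, 3, 4, 5]
r5 m[sprk→φ6] = [648, 972, 1134, 384]
r6 m[φ0→wet] = [56448, 47628, 61236, 61236]
r6 m[φ0→cld] = [8, 8, 9, 9]
r6 m[φ1→snow] = [432, 486, 432, 256]
r6 m[φ1→cld] = [2304, 4032, 2560, 5184]
r6 m[φ2→snow] = [40, 32, 32, 72]
r6 m[φ2→sprk] = [34992, 52488, 61236, 20736]
r6 m[φ3→snow] = [1, 6, 1, 3]
r6 m[φ4→cld] = [6, 8, 1, 6]
r6 m[φ5→snow] = [8, 3, 1, 1]
r6 m[φ6→sprk] = [8, 3, 4, 5]
r6 m[wet→φ0] = [1, 1, 1, 1]
r6 m[snow→φ1] = [320, 576, 32, 216]
r6 m[snow→φ2] = [3456, 8748, 432, 768]
r6 m[snow→φ3] = [138240, 46656, 13824, 18432]
r6 m[snow→φ5] = [17280, 93312, 13824, 55296]
r6 m[cld→φ0] = [13824, 32256, 2560, 31104]
r6 m[cld→φ1] = [48, 64, 9, 54]
r6 m[cld→φ4] = [18432, 32256, 23040, 46656]
r6 m[sprk→φ2] = [8, 3, 4, 5]
r6 m[sprk→φ6] = [34992, 52488, 61236, 20736]
r7 m[φ0→wet] = [258048, 217728, 279936, 279936]
r7 m[φ0→cld] = [8, 8, 9, 9]
r7 m[φ1→snow] = [432, 486, 432, 256]
r7 m[φ1→cld] = [2304, 4032, 2560, 5184]
r7 m[φ2→snow] = [40, 32, 32, 72]
r7 m[φ2→sprk] = [34992, 52488, 61236, 20736]
r7 m[φ3→snow] = [1, 6, 1, 3]
r7 m[φ4→cld] = [6, 8, 1, 6]
r7 m[φ5→snow] = [8, 3, 1, 1]
r7 m[φ6→sprk] = [8, 3, 4, 5]
r7 m[wet→φ0] = [1, 1, 1, 1]
r7 m[snow→φ1] = [320, 576, 32, 216]
r7 m[snow→φ2] = [3456, 8748, 432, 768]
r7 m[snow→φ3] = [138240, 46656, 13824, 18432]
r7 m[snow→φ5] = [17280, 93312, 13824, 55296]
r7 m[cld→φ0] = [13824, 32256, 2560, 31104]
r7 m[cld→φ1] = [48, 64, 9, 54]
r7 m[cld→φ4] = [18432, 32256, 23040, 46656]
r7 m[sprk→φ2] = [8, 3, 4, 5]
r7 m[sprk→φ6] = [34992, 52488, 61236, 20736]
r8 m[φ0→wet] = [258048, 217728, 279936, 279936]
r8 m[φ0→cld] = [8, 8, 9, 9]
r8 m[φ1→snow] = [432, 486, 432, 256]
r8 m[φ1→cld] = [2304, 4032, 2560, 5184]
r8 m[φ2→snow] = [40, 32, 32, 72]
r8 m[φ2→sprk] = [34992, 52488, 61236, 20736]
r8 m[φ3→snow] = [1, 6, 1, 3]
r8 m[φ4→cld] = [6, 8, 1, 6]
r8 m[φ5→snow] = [8, 3, 1, 1]
r8 m[φ6→sprk] = [8, 3, 4, 5]
r8 m[wet→φ0] = [1, 1, 1, 1]
r8 m[snow→φ1] = [320, 576, 32, 216]
r8 m[snow→φ2] = [3456, 8748, 432, 768]
r8 m[snow→φ3] = [138240, 46656, 13824, 18432]
r8 m[snow→φ5] = [17280, 93312, 13824, 55296]
r8 m[cld→φ0] = [13824, 32256, 2560, 31104]
r8 m[cld→φ1] = [48, 64, 9, 54]
r8 m[cld→φ4] = [18432, 32256, 23040, 46656]
r8 m[sprk→φ2] = [8, 3, 4, 5]
r8 m[sprk→φ6] = [34992, 52488, 61236, 20736]
fixed point reached at round 8
traceback from wet: (wet=2, snow=1, cld=3, sprk=0), score=279936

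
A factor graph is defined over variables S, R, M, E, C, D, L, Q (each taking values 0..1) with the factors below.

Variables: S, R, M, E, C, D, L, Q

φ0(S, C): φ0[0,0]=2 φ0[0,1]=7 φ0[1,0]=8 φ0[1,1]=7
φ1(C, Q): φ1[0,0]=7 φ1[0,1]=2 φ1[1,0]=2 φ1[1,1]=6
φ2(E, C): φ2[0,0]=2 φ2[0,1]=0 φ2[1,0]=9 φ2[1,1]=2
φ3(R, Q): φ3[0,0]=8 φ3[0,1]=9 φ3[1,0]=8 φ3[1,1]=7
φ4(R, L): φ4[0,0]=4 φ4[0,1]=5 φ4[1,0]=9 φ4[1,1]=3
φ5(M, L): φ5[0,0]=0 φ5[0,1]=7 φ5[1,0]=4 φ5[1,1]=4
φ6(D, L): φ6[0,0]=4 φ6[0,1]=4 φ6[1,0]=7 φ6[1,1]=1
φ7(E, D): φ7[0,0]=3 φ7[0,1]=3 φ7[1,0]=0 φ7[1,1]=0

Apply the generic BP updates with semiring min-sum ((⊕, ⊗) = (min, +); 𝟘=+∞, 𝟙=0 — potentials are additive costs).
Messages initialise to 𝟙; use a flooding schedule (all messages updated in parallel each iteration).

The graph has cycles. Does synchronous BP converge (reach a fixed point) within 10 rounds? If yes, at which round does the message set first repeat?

init: all messages = 𝟙 over 2 values
r1 m[φ0→S] = [2, 7]
r1 m[φ0→C] = [2, 7]
r1 m[φ1→C] = [2, 2]
r1 m[φ1→Q] = [2, 2]
r1 m[φ2→E] = [0, 2]
r1 m[φ2→C] = [2, 0]
r1 m[φ3→R] = [8, 7]
r1 m[φ3→Q] = [8, 7]
r1 m[φ4→R] = [4, 3]
r1 m[φ4→L] = [4, 3]
r1 m[φ5→M] = [0, 4]
r1 m[φ5→L] = [0, 4]
r1 m[φ6→D] = [4, 1]
r1 m[φ6→L] = [4, 1]
r1 m[φ7→E] = [3, 0]
r1 m[φ7→D] = [0, 0]
r1 m[S→φ0] = [0, 0]
r1 m[R→φ3] = [0, 0]
r1 m[R→φ4] = [0, 0]
r1 m[M→φ5] = [0, 0]
r1 m[E→φ2] = [0, 0]
r1 m[E→φ7] = [0, 0]
r1 m[C→φ0] = [0, 0]
r1 m[C→φ1] = [0, 0]
r1 m[C→φ2] = [0, 0]
r1 m[D→φ6] = [0, 0]
r1 m[D→φ7] = [0, 0]
r1 m[L→φ4] = [0, 0]
r1 m[L→φ5] = [0, 0]
r1 m[L→φ6] = [0, 0]
r1 m[Q→φ1] = [0, 0]
r1 m[Q→φ3] = [0, 0]
r2 m[φ0→S] = [2, 7]
r2 m[φ0→C] = [2, 7]
r2 m[φ1→C] = [2, 2]
r2 m[φ1→Q] = [2, 2]
r2 m[φ2→E] = [0, 2]
r2 m[φ2→C] = [2, 0]
r2 m[φ3→R] = [8, 7]
r2 m[φ3→Q] = [8, 7]
r2 m[φ4→R] = [4, 3]
r2 m[φ4→L] = [4, 3]
r2 m[φ5→M] = [0, 4]
r2 m[φ5→L] = [0, 4]
r2 m[φ6→D] = [4, 1]
r2 m[φ6→L] = [4, 1]
r2 m[φ7→E] = [3, 0]
r2 m[φ7→D] = [0, 0]
r2 m[S→φ0] = [0, 0]
r2 m[R→φ3] = [4, 3]
r2 m[R→φ4] = [8, 7]
r2 m[M→φ5] = [0, 0]
r2 m[E→φ2] = [3, 0]
r2 m[E→φ7] = [0, 2]
r2 m[C→φ0] = [4, 2]
r2 m[C→φ1] = [4, 7]
r2 m[C→φ2] = [4, 9]
r2 m[D→φ6] = [0, 0]
r2 m[D→φ7] = [4, 1]
r2 m[L→φ4] = [4, 5]
r2 m[L→φ5] = [8, 4]
r2 m[L→φ6] = [4, 7]
r2 m[Q→φ1] = [8, 7]
r2 m[Q→φ3] = [2, 2]
r3 m[φ0→S] = [6, 9]
r3 m[φ0→C] = [2, 7]
r3 m[φ1→C] = [9, 10]
r3 m[φ1→Q] = [9, 6]
r3 m[φ2→E] = [6, 11]
r3 m[φ2→C] = [5, 2]
r3 m[φ3→R] = [10, 9]
r3 m[φ3→Q] = [11, 10]
r3 m[φ4→R] = [8, 8]
r3 m[φ4→L] = [12, 10]
r3 m[φ5→M] = [8, 8]
r3 m[φ5→L] = [0, 4]
r3 m[φ6→D] = [8, 8]
r3 m[φ6→L] = [4, 1]
r3 m[φ7→E] = [4, 1]
r3 m[φ7→D] = [2, 2]
r3 m[S→φ0] = [0, 0]
r3 m[R→φ3] = [4, 3]
r3 m[R→φ4] = [8, 7]
r3 m[M→φ5] = [0, 0]
r3 m[E→φ2] = [3, 0]
r3 m[E→φ7] = [0, 2]
r3 m[C→φ0] = [4, 2]
r3 m[C→φ1] = [4, 7]
r3 m[C→φ2] = [4, 9]
r3 m[D→φ6] = [0, 0]
r3 m[D→φ7] = [4, 1]
r3 m[L→φ4] = [4, 5]
r3 m[L→φ5] = [8, 4]
r3 m[L→φ6] = [4, 7]
r3 m[Q→φ1] = [8, 7]
r3 m[Q→φ3] = [2, 2]
r4 m[φ0→S] = [6, 9]
r4 m[φ0→C] = [2, 7]
r4 m[φ1→C] = [9, 10]
r4 m[φ1→Q] = [9, 6]
r4 m[φ2→E] = [6, 11]
r4 m[φ2→C] = [5, 2]
r4 m[φ3→R] = [10, 9]
r4 m[φ3→Q] = [11, 10]
r4 m[φ4→R] = [8, 8]
r4 m[φ4→L] = [12, 10]
r4 m[φ5→M] = [8, 8]
r4 m[φ5→L] = [0, 4]
r4 m[φ6→D] = [8, 8]
r4 m[φ6→L] = [4, 1]
r4 m[φ7→E] = [4, 1]
r4 m[φ7→D] = [2, 2]
r4 m[S→φ0] = [0, 0]
r4 m[R→φ3] = [8, 8]
r4 m[R→φ4] = [10, 9]
r4 m[M→φ5] = [0, 0]
r4 m[E→φ2] = [4, 1]
r4 m[E→φ7] = [6, 11]
r4 m[C→φ0] = [14, 12]
r4 m[C→φ1] = [7, 9]
r4 m[C→φ2] = [11, 17]
r4 m[D→φ6] = [2, 2]
r4 m[D→φ7] = [8, 8]
r4 m[L→φ4] = [4, 5]
r4 m[L→φ5] = [16, 11]
r4 m[L→φ6] = [12, 14]
r4 m[Q→φ1] = [11, 10]
r4 m[Q→φ3] = [9, 6]
r5 m[φ0→S] = [16, 19]
r5 m[φ0→C] = [2, 7]
r5 m[φ1→C] = [12, 13]
r5 m[φ1→Q] = [11, 9]
r5 m[φ2→E] = [13, 19]
r5 m[φ2→C] = [6, 3]
r5 m[φ3→R] = [15, 13]
r5 m[φ3→Q] = [16, 15]
r5 m[φ4→R] = [8, 8]
r5 m[φ4→L] = [14, 12]
r5 m[φ5→M] = [16, 15]
r5 m[φ5→L] = [0, 4]
r5 m[φ6→D] = [16, 15]
r5 m[φ6→L] = [6, 3]
r5 m[φ7→E] = [11, 8]
r5 m[φ7→D] = [9, 9]
r5 m[S→φ0] = [0, 0]
r5 m[R→φ3] = [8, 8]
r5 m[R→φ4] = [10, 9]
r5 m[M→φ5] = [0, 0]
r5 m[E→φ2] = [4, 1]
r5 m[E→φ7] = [6, 11]
r5 m[C→φ0] = [14, 12]
r5 m[C→φ1] = [7, 9]
r5 m[C→φ2] = [11, 17]
r5 m[D→φ6] = [2, 2]
r5 m[D→φ7] = [8, 8]
r5 m[L→φ4] = [4, 5]
r5 m[L→φ5] = [16, 11]
r5 m[L→φ6] = [12, 14]
r5 m[Q→φ1] = [11, 10]
r5 m[Q→φ3] = [9, 6]
r6 m[φ0→S] = [16, 19]
r6 m[φ0→C] = [2, 7]
r6 m[φ1→C] = [12, 13]
r6 m[φ1→Q] = [11, 9]
r6 m[φ2→E] = [13, 19]
r6 m[φ2→C] = [6, 3]
r6 m[φ3→R] = [15, 13]
r6 m[φ3→Q] = [16, 15]
r6 m[φ4→R] = [8, 8]
r6 m[φ4→L] = [14, 12]
r6 m[φ5→M] = [16, 15]
r6 m[φ5→L] = [0, 4]
r6 m[φ6→D] = [16, 15]
r6 m[φ6→L] = [6, 3]
r6 m[φ7→E] = [11, 8]
r6 m[φ7→D] = [9, 9]
r6 m[S→φ0] = [0, 0]
r6 m[R→φ3] = [8, 8]
r6 m[R→φ4] = [15, 13]
r6 m[M→φ5] = [0, 0]
r6 m[E→φ2] = [11, 8]
r6 m[E→φ7] = [13, 19]
r6 m[C→φ0] = [18, 16]
r6 m[C→φ1] = [8, 10]
r6 m[C→φ2] = [14, 20]
r6 m[D→φ6] = [9, 9]
r6 m[D→φ7] = [16, 15]
r6 m[L→φ4] = [6, 7]
r6 m[L→φ5] = [20, 15]
r6 m[L→φ6] = [14, 16]
r6 m[Q→φ1] = [16, 15]
r6 m[Q→φ3] = [11, 9]
r7 m[φ0→S] = [20, 23]
r7 m[φ0→C] = [2, 7]
r7 m[φ1→C] = [17, 18]
r7 m[φ1→Q] = [12, 10]
r7 m[φ2→E] = [16, 22]
r7 m[φ2→C] = [13, 10]
r7 m[φ3→R] = [18, 16]
r7 m[φ3→Q] = [16, 15]
r7 m[φ4→R] = [10, 10]
r7 m[φ4→L] = [19, 16]
r7 m[φ5→M] = [20, 19]
r7 m[φ5→L] = [0, 4]
r7 m[φ6→D] = [18, 17]
r7 m[φ6→L] = [13, 10]
r7 m[φ7→E] = [18, 15]
r7 m[φ7→D] = [16, 16]
r7 m[S→φ0] = [0, 0]
r7 m[R→φ3] = [8, 8]
r7 m[R→φ4] = [15, 13]
r7 m[M→φ5] = [0, 0]
r7 m[E→φ2] = [11, 8]
r7 m[E→φ7] = [13, 19]
r7 m[C→φ0] = [18, 16]
r7 m[C→φ1] = [8, 10]
r7 m[C→φ2] = [14, 20]
r7 m[D→φ6] = [9, 9]
r7 m[D→φ7] = [16, 15]
r7 m[L→φ4] = [6, 7]
r7 m[L→φ5] = [20, 15]
r7 m[L→φ6] = [14, 16]
r7 m[Q→φ1] = [16, 15]
r7 m[Q→φ3] = [11, 9]
r8 m[φ0→S] = [20, 23]
r8 m[φ0→C] = [2, 7]
r8 m[φ1→C] = [17, 18]
r8 m[φ1→Q] = [12, 10]
r8 m[φ2→E] = [16, 22]
r8 m[φ2→C] = [13, 10]
r8 m[φ3→R] = [18, 16]
r8 m[φ3→Q] = [16, 15]
r8 m[φ4→R] = [10, 10]
r8 m[φ4→L] = [19, 16]
r8 m[φ5→M] = [20, 19]
r8 m[φ5→L] = [0, 4]
r8 m[φ6→D] = [18, 17]
r8 m[φ6→L] = [13, 10]
r8 m[φ7→E] = [18, 15]
r8 m[φ7→D] = [16, 16]
r8 m[S→φ0] = [0, 0]
r8 m[R→φ3] = [10, 10]
r8 m[R→φ4] = [18, 16]
r8 m[M→φ5] = [0, 0]
r8 m[E→φ2] = [18, 15]
r8 m[E→φ7] = [16, 22]
r8 m[C→φ0] = [30, 28]
r8 m[C→φ1] = [15, 17]
r8 m[C→φ2] = [19, 25]
r8 m[D→φ6] = [16, 16]
r8 m[D→φ7] = [18, 17]
r8 m[L→φ4] = [13, 14]
r8 m[L→φ5] = [32, 26]
r8 m[L→φ6] = [19, 20]
r8 m[Q→φ1] = [16, 15]
r8 m[Q→φ3] = [12, 10]
r9 m[φ0→S] = [32, 35]
r9 m[φ0→C] = [2, 7]
r9 m[φ1→C] = [17, 18]
r9 m[φ1→Q] = [19, 17]
r9 m[φ2→E] = [21, 27]
r9 m[φ2→C] = [20, 17]
r9 m[φ3→R] = [19, 17]
r9 m[φ3→Q] = [18, 17]
r9 m[φ4→R] = [17, 17]
r9 m[φ4→L] = [22, 19]
r9 m[φ5→M] = [32, 30]
r9 m[φ5→L] = [0, 4]
r9 m[φ6→D] = [23, 21]
r9 m[φ6→L] = [20, 17]
r9 m[φ7→E] = [20, 17]
r9 m[φ7→D] = [19, 19]
r9 m[S→φ0] = [0, 0]
r9 m[R→φ3] = [10, 10]
r9 m[R→φ4] = [18, 16]
r9 m[M→φ5] = [0, 0]
r9 m[E→φ2] = [18, 15]
r9 m[E→φ7] = [16, 22]
r9 m[C→φ0] = [30, 28]
r9 m[C→φ1] = [15, 17]
r9 m[C→φ2] = [19, 25]
r9 m[D→φ6] = [16, 16]
r9 m[D→φ7] = [18, 17]
r9 m[L→φ4] = [13, 14]
r9 m[L→φ5] = [32, 26]
r9 m[L→φ6] = [19, 20]
r9 m[Q→φ1] = [16, 15]
r9 m[Q→φ3] = [12, 10]
r10 m[φ0→S] = [32, 35]
r10 m[φ0→C] = [2, 7]
r10 m[φ1→C] = [17, 18]
r10 m[φ1→Q] = [19, 17]
r10 m[φ2→E] = [21, 27]
r10 m[φ2→C] = [20, 17]
r10 m[φ3→R] = [19, 17]
r10 m[φ3→Q] = [18, 17]
r10 m[φ4→R] = [17, 17]
r10 m[φ4→L] = [22, 19]
r10 m[φ5→M] = [32, 30]
r10 m[φ5→L] = [0, 4]
r10 m[φ6→D] = [23, 21]
r10 m[φ6→L] = [20, 17]
r10 m[φ7→E] = [20, 17]
r10 m[φ7→D] = [19, 19]
r10 m[S→φ0] = [0, 0]
r10 m[R→φ3] = [17, 17]
r10 m[R→φ4] = [19, 17]
r10 m[M→φ5] = [0, 0]
r10 m[E→φ2] = [20, 17]
r10 m[E→φ7] = [21, 27]
r10 m[C→φ0] = [37, 35]
r10 m[C→φ1] = [22, 24]
r10 m[C→φ2] = [19, 25]
r10 m[D→φ6] = [19, 19]
r10 m[D→φ7] = [23, 21]
r10 m[L→φ4] = [20, 21]
r10 m[L→φ5] = [42, 36]
r10 m[L→φ6] = [22, 23]
r10 m[Q→φ1] = [18, 17]
r10 m[Q→φ3] = [19, 17]
no fixed point within 10 rounds

NOT CONVERGED within 10 rounds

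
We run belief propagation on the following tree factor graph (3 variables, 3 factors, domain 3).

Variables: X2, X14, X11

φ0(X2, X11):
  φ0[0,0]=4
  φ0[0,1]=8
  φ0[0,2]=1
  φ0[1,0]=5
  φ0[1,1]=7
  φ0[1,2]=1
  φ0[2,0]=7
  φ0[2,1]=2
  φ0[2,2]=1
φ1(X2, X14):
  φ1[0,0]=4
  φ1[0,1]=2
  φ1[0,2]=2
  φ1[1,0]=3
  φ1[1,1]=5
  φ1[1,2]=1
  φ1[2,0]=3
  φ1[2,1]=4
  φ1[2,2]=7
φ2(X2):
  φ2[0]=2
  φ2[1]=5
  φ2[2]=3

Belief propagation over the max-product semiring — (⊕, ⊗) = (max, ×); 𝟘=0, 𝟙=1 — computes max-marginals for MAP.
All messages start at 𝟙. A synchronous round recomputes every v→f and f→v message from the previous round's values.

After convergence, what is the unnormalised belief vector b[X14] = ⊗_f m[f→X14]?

b[X14] = [105, 175, 147]

init: all messages = 𝟙 over 3 values
r1 m[φ0→X2] = [8, 7, 7]
r1 m[φ0→X11] = [7, 8, 1]
r1 m[φ1→X2] = [4, 5, 7]
r1 m[φ1→X14] = [4, 5, 7]
r1 m[φ2→X2] = [2, 5, 3]
r1 m[X2→φ0] = [1, 1, 1]
r1 m[X2→φ1] = [1, 1, 1]
r1 m[X2→φ2] = [1, 1, 1]
r1 m[X14→φ1] = [1, 1, 1]
r1 m[X11→φ0] = [1, 1, 1]
r2 m[φ0→X2] = [8, 7, 7]
r2 m[φ0→X11] = [7, 8, 1]
r2 m[φ1→X2] = [4, 5, 7]
r2 m[φ1→X14] = [4, 5, 7]
r2 m[φ2→X2] = [2, 5, 3]
r2 m[X2→φ0] = [8, 25, 21]
r2 m[X2→φ1] = [16, 35, 21]
r2 m[X2→φ2] = [32, 35, 49]
r2 m[X14→φ1] = [1, 1, 1]
r2 m[X11→φ0] = [1, 1, 1]
r3 m[φ0→X2] = [8, 7, 7]
r3 m[φ0→X11] = [147, 175, 25]
r3 m[φ1→X2] = [4, 5, 7]
r3 m[φ1→X14] = [105, 175, 147]
r3 m[φ2→X2] = [2, 5, 3]
r3 m[X2→φ0] = [8, 25, 21]
r3 m[X2→φ1] = [16, 35, 21]
r3 m[X2→φ2] = [32, 35, 49]
r3 m[X14→φ1] = [1, 1, 1]
r3 m[X11→φ0] = [1, 1, 1]
r4 m[φ0→X2] = [8, 7, 7]
r4 m[φ0→X11] = [147, 175, 25]
r4 m[φ1→X2] = [4, 5, 7]
r4 m[φ1→X14] = [105, 175, 147]
r4 m[φ2→X2] = [2, 5, 3]
r4 m[X2→φ0] = [8, 25, 21]
r4 m[X2→φ1] = [16, 35, 21]
r4 m[X2→φ2] = [32, 35, 49]
r4 m[X14→φ1] = [1, 1, 1]
r4 m[X11→φ0] = [1, 1, 1]
fixed point reached at round 4
b[X14] = ⊗ incoming = [105, 175, 147]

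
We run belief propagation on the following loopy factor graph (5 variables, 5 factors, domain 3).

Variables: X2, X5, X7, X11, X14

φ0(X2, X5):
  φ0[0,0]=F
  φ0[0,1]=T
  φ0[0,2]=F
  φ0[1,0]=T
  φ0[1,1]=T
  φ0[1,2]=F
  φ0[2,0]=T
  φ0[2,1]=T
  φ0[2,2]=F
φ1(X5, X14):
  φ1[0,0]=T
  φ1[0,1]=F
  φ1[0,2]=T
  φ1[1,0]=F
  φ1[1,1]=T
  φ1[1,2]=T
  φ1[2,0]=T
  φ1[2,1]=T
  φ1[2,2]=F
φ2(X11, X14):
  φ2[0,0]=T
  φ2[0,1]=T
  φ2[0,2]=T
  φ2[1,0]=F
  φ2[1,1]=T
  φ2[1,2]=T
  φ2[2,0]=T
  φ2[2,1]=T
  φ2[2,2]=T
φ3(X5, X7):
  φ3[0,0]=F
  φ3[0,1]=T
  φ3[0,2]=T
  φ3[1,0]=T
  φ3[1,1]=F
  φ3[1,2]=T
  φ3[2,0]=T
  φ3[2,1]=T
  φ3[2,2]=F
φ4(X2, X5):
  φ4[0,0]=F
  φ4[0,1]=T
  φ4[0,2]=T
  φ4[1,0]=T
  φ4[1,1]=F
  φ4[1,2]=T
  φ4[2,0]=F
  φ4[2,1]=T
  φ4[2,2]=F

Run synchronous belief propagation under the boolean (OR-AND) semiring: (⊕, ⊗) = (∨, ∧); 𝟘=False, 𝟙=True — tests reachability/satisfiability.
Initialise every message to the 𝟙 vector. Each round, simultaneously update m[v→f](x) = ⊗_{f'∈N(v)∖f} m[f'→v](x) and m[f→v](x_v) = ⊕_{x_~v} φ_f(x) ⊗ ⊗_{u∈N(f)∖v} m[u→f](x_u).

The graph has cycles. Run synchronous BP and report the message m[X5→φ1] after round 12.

init: all messages = 𝟙 over 3 values
r1 m[φ0→X2] = [T, T, T]
r1 m[φ0→X5] = [T, T, F]
r1 m[φ1→X5] = [T, T, T]
r1 m[φ1→X14] = [T, T, T]
r1 m[φ2→X11] = [T, T, T]
r1 m[φ2→X14] = [T, T, T]
r1 m[φ3→X5] = [T, T, T]
r1 m[φ3→X7] = [T, T, T]
r1 m[φ4→X2] = [T, T, T]
r1 m[φ4→X5] = [T, T, T]
r1 m[X2→φ0] = [T, T, T]
r1 m[X2→φ4] = [T, T, T]
r1 m[X5→φ0] = [T, T, T]
r1 m[X5→φ1] = [T, T, T]
r1 m[X5→φ3] = [T, T, T]
r1 m[X5→φ4] = [T, T, T]
r1 m[X7→φ3] = [T, T, T]
r1 m[X11→φ2] = [T, T, T]
r1 m[X14→φ1] = [T, T, T]
r1 m[X14→φ2] = [T, T, T]
r2 m[φ0→X2] = [T, T, T]
r2 m[φ0→X5] = [T, T, F]
r2 m[φ1→X5] = [T, T, T]
r2 m[φ1→X14] = [T, T, T]
r2 m[φ2→X11] = [T, T, T]
r2 m[φ2→X14] = [T, T, T]
r2 m[φ3→X5] = [T, T, T]
r2 m[φ3→X7] = [T, T, T]
r2 m[φ4→X2] = [T, T, T]
r2 m[φ4→X5] = [T, T, T]
r2 m[X2→φ0] = [T, T, T]
r2 m[X2→φ4] = [T, T, T]
r2 m[X5→φ0] = [T, T, T]
r2 m[X5→φ1] = [T, T, F]
r2 m[X5→φ3] = [T, T, F]
r2 m[X5→φ4] = [T, T, F]
r2 m[X7→φ3] = [T, T, T]
r2 m[X11→φ2] = [T, T, T]
r2 m[X14→φ1] = [T, T, T]
r2 m[X14→φ2] = [T, T, T]
r3 m[φ0→X2] = [T, T, T]
r3 m[φ0→X5] = [T, T, F]
r3 m[φ1→X5] = [T, T, T]
r3 m[φ1→X14] = [T, T, T]
r3 m[φ2→X11] = [T, T, T]
r3 m[φ2→X14] = [T, T, T]
r3 m[φ3→X5] = [T, T, T]
r3 m[φ3→X7] = [T, T, T]
r3 m[φ4→X2] = [T, T, T]
r3 m[φ4→X5] = [T, T, T]
r3 m[X2→φ0] = [T, T, T]
r3 m[X2→φ4] = [T, T, T]
r3 m[X5→φ0] = [T, T, T]
r3 m[X5→φ1] = [T, T, F]
r3 m[X5→φ3] = [T, T, F]
r3 m[X5→φ4] = [T, T, F]
r3 m[X7→φ3] = [T, T, T]
r3 m[X11→φ2] = [T, T, T]
r3 m[X14→φ1] = [T, T, T]
r3 m[X14→φ2] = [T, T, T]
r4 m[φ0→X2] = [T, T, T]
r4 m[φ0→X5] = [T, T, F]
r4 m[φ1→X5] = [T, T, T]
r4 m[φ1→X14] = [T, T, T]
r4 m[φ2→X11] = [T, T, T]
r4 m[φ2→X14] = [T, T, T]
r4 m[φ3→X5] = [T, T, T]
r4 m[φ3→X7] = [T, T, T]
r4 m[φ4→X2] = [T, T, T]
r4 m[φ4→X5] = [T, T, T]
r4 m[X2→φ0] = [T, T, T]
r4 m[X2→φ4] = [T, T, T]
r4 m[X5→φ0] = [T, T, T]
r4 m[X5→φ1] = [T, T, F]
r4 m[X5→φ3] = [T, T, F]
r4 m[X5→φ4] = [T, T, F]
r4 m[X7→φ3] = [T, T, T]
r4 m[X11→φ2] = [T, T, T]
r4 m[X14→φ1] = [T, T, T]
r4 m[X14→φ2] = [T, T, T]
r5 m[φ0→X2] = [T, T, T]
r5 m[φ0→X5] = [T, T, F]
r5 m[φ1→X5] = [T, T, T]
r5 m[φ1→X14] = [T, T, T]
r5 m[φ2→X11] = [T, T, T]
r5 m[φ2→X14] = [T, T, T]
r5 m[φ3→X5] = [T, T, T]
r5 m[φ3→X7] = [T, T, T]
r5 m[φ4→X2] = [T, T, T]
r5 m[φ4→X5] = [T, T, T]
r5 m[X2→φ0] = [T, T, T]
r5 m[X2→φ4] = [T, T, T]
r5 m[X5→φ0] = [T, T, T]
r5 m[X5→φ1] = [T, T, F]
r5 m[X5→φ3] = [T, T, F]
r5 m[X5→φ4] = [T, T, F]
r5 m[X7→φ3] = [T, T, T]
r5 m[X11→φ2] = [T, T, T]
r5 m[X14→φ1] = [T, T, T]
r5 m[X14→φ2] = [T, T, T]
r6 m[φ0→X2] = [T, T, T]
r6 m[φ0→X5] = [T, T, F]
r6 m[φ1→X5] = [T, T, T]
r6 m[φ1→X14] = [T, T, T]
r6 m[φ2→X11] = [T, T, T]
r6 m[φ2→X14] = [T, T, T]
r6 m[φ3→X5] = [T, T, T]
r6 m[φ3→X7] = [T, T, T]
r6 m[φ4→X2] = [T, T, T]
r6 m[φ4→X5] = [T, T, T]
r6 m[X2→φ0] = [T, T, T]
r6 m[X2→φ4] = [T, T, T]
r6 m[X5→φ0] = [T, T, T]
r6 m[X5→φ1] = [T, T, F]
r6 m[X5→φ3] = [T, T, F]
r6 m[X5→φ4] = [T, T, F]
r6 m[X7→φ3] = [T, T, T]
r6 m[X11→φ2] = [T, T, T]
r6 m[X14→φ1] = [T, T, T]
r6 m[X14→φ2] = [T, T, T]
r7 m[φ0→X2] = [T, T, T]
r7 m[φ0→X5] = [T, T, F]
r7 m[φ1→X5] = [T, T, T]
r7 m[φ1→X14] = [T, T, T]
r7 m[φ2→X11] = [T, T, T]
r7 m[φ2→X14] = [T, T, T]
r7 m[φ3→X5] = [T, T, T]
r7 m[φ3→X7] = [T, T, T]
r7 m[φ4→X2] = [T, T, T]
r7 m[φ4→X5] = [T, T, T]
r7 m[X2→φ0] = [T, T, T]
r7 m[X2→φ4] = [T, T, T]
r7 m[X5→φ0] = [T, T, T]
r7 m[X5→φ1] = [T, T, F]
r7 m[X5→φ3] = [T, T, F]
r7 m[X5→φ4] = [T, T, F]
r7 m[X7→φ3] = [T, T, T]
r7 m[X11→φ2] = [T, T, T]
r7 m[X14→φ1] = [T, T, T]
r7 m[X14→φ2] = [T, T, T]
r8 m[φ0→X2] = [T, T, T]
r8 m[φ0→X5] = [T, T, F]
r8 m[φ1→X5] = [T, T, T]
r8 m[φ1→X14] = [T, T, T]
r8 m[φ2→X11] = [T, T, T]
r8 m[φ2→X14] = [T, T, T]
r8 m[φ3→X5] = [T, T, T]
r8 m[φ3→X7] = [T, T, T]
r8 m[φ4→X2] = [T, T, T]
r8 m[φ4→X5] = [T, T, T]
r8 m[X2→φ0] = [T, T, T]
r8 m[X2→φ4] = [T, T, T]
r8 m[X5→φ0] = [T, T, T]
r8 m[X5→φ1] = [T, T, F]
r8 m[X5→φ3] = [T, T, F]
r8 m[X5→φ4] = [T, T, F]
r8 m[X7→φ3] = [T, T, T]
r8 m[X11→φ2] = [T, T, T]
r8 m[X14→φ1] = [T, T, T]
r8 m[X14→φ2] = [T, T, T]
r9 m[φ0→X2] = [T, T, T]
r9 m[φ0→X5] = [T, T, F]
r9 m[φ1→X5] = [T, T, T]
r9 m[φ1→X14] = [T, T, T]
r9 m[φ2→X11] = [T, T, T]
r9 m[φ2→X14] = [T, T, T]
r9 m[φ3→X5] = [T, T, T]
r9 m[φ3→X7] = [T, T, T]
r9 m[φ4→X2] = [T, T, T]
r9 m[φ4→X5] = [T, T, T]
r9 m[X2→φ0] = [T, T, T]
r9 m[X2→φ4] = [T, T, T]
r9 m[X5→φ0] = [T, T, T]
r9 m[X5→φ1] = [T, T, F]
r9 m[X5→φ3] = [T, T, F]
r9 m[X5→φ4] = [T, T, F]
r9 m[X7→φ3] = [T, T, T]
r9 m[X11→φ2] = [T, T, T]
r9 m[X14→φ1] = [T, T, T]
r9 m[X14→φ2] = [T, T, T]
r10 m[φ0→X2] = [T, T, T]
r10 m[φ0→X5] = [T, T, F]
r10 m[φ1→X5] = [T, T, T]
r10 m[φ1→X14] = [T, T, T]
r10 m[φ2→X11] = [T, T, T]
r10 m[φ2→X14] = [T, T, T]
r10 m[φ3→X5] = [T, T, T]
r10 m[φ3→X7] = [T, T, T]
r10 m[φ4→X2] = [T, T, T]
r10 m[φ4→X5] = [T, T, T]
r10 m[X2→φ0] = [T, T, T]
r10 m[X2→φ4] = [T, T, T]
r10 m[X5→φ0] = [T, T, T]
r10 m[X5→φ1] = [T, T, F]
r10 m[X5→φ3] = [T, T, F]
r10 m[X5→φ4] = [T, T, F]
r10 m[X7→φ3] = [T, T, T]
r10 m[X11→φ2] = [T, T, T]
r10 m[X14→φ1] = [T, T, T]
r10 m[X14→φ2] = [T, T, T]
r11 m[φ0→X2] = [T, T, T]
r11 m[φ0→X5] = [T, T, F]
r11 m[φ1→X5] = [T, T, T]
r11 m[φ1→X14] = [T, T, T]
r11 m[φ2→X11] = [T, T, T]
r11 m[φ2→X14] = [T, T, T]
r11 m[φ3→X5] = [T, T, T]
r11 m[φ3→X7] = [T, T, T]
r11 m[φ4→X2] = [T, T, T]
r11 m[φ4→X5] = [T, T, T]
r11 m[X2→φ0] = [T, T, T]
r11 m[X2→φ4] = [T, T, T]
r11 m[X5→φ0] = [T, T, T]
r11 m[X5→φ1] = [T, T, F]
r11 m[X5→φ3] = [T, T, F]
r11 m[X5→φ4] = [T, T, F]
r11 m[X7→φ3] = [T, T, T]
r11 m[X11→φ2] = [T, T, T]
r11 m[X14→φ1] = [T, T, T]
r11 m[X14→φ2] = [T, T, T]
r12 m[φ0→X2] = [T, T, T]
r12 m[φ0→X5] = [T, T, F]
r12 m[φ1→X5] = [T, T, T]
r12 m[φ1→X14] = [T, T, T]
r12 m[φ2→X11] = [T, T, T]
r12 m[φ2→X14] = [T, T, T]
r12 m[φ3→X5] = [T, T, T]
r12 m[φ3→X7] = [T, T, T]
r12 m[φ4→X2] = [T, T, T]
r12 m[φ4→X5] = [T, T, T]
r12 m[X2→φ0] = [T, T, T]
r12 m[X2→φ4] = [T, T, T]
r12 m[X5→φ0] = [T, T, T]
r12 m[X5→φ1] = [T, T, F]
r12 m[X5→φ3] = [T, T, F]
r12 m[X5→φ4] = [T, T, F]
r12 m[X7→φ3] = [T, T, T]
r12 m[X11→φ2] = [T, T, T]
r12 m[X14→φ1] = [T, T, T]
r12 m[X14→φ2] = [T, T, T]
fixed point reached at round 3

message @ round 12 = [T, T, F]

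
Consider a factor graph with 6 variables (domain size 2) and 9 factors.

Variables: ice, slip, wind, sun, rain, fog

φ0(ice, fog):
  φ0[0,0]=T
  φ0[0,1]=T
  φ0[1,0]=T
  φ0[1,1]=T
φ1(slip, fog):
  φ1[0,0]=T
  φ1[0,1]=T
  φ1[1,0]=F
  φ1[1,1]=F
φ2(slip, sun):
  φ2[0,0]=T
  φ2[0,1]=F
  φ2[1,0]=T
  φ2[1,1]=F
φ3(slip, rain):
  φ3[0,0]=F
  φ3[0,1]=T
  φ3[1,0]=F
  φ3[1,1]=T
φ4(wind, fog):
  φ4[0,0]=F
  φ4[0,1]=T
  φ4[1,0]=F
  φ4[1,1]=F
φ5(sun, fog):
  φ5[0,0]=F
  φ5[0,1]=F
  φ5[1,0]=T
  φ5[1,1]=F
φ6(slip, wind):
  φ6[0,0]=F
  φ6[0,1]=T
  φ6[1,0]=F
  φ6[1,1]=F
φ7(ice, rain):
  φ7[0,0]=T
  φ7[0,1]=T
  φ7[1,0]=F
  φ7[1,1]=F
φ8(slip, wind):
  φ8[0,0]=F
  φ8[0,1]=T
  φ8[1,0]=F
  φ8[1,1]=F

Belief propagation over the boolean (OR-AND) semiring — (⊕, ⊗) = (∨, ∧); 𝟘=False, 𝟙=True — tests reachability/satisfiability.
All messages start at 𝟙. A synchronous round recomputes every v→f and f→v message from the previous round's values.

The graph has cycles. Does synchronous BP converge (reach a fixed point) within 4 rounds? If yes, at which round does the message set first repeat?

init: all messages = 𝟙 over 2 values
r1 m[φ0→ice] = [T, T]
r1 m[φ0→fog] = [T, T]
r1 m[φ1→slip] = [T, F]
r1 m[φ1→fog] = [T, T]
r1 m[φ2→slip] = [T, T]
r1 m[φ2→sun] = [T, F]
r1 m[φ3→slip] = [T, T]
r1 m[φ3→rain] = [F, T]
r1 m[φ4→wind] = [T, F]
r1 m[φ4→fog] = [F, T]
r1 m[φ5→sun] = [F, T]
r1 m[φ5→fog] = [T, F]
r1 m[φ6→slip] = [T, F]
r1 m[φ6→wind] = [F, T]
r1 m[φ7→ice] = [T, F]
r1 m[φ7→rain] = [T, T]
r1 m[φ8→slip] = [T, F]
r1 m[φ8→wind] = [F, T]
r1 m[ice→φ0] = [T, T]
r1 m[ice→φ7] = [T, T]
r1 m[slip→φ1] = [T, T]
r1 m[slip→φ2] = [T, T]
r1 m[slip→φ3] = [T, T]
r1 m[slip→φ6] = [T, T]
r1 m[slip→φ8] = [T, T]
r1 m[wind→φ4] = [T, T]
r1 m[wind→φ6] = [T, T]
r1 m[wind→φ8] = [T, T]
r1 m[sun→φ2] = [T, T]
r1 m[sun→φ5] = [T, T]
r1 m[rain→φ3] = [T, T]
r1 m[rain→φ7] = [T, T]
r1 m[fog→φ0] = [T, T]
r1 m[fog→φ1] = [T, T]
r1 m[fog→φ4] = [T, T]
r1 m[fog→φ5] = [T, T]
r2 m[φ0→ice] = [T, T]
r2 m[φ0→fog] = [T, T]
r2 m[φ1→slip] = [T, F]
r2 m[φ1→fog] = [T, T]
r2 m[φ2→slip] = [T, T]
r2 m[φ2→sun] = [T, F]
r2 m[φ3→slip] = [T, T]
r2 m[φ3→rain] = [F, T]
r2 m[φ4→wind] = [T, F]
r2 m[φ4→fog] = [F, T]
r2 m[φ5→sun] = [F, T]
r2 m[φ5→fog] = [T, F]
r2 m[φ6→slip] = [T, F]
r2 m[φ6→wind] = [F, T]
r2 m[φ7→ice] = [T, F]
r2 m[φ7→rain] = [T, T]
r2 m[φ8→slip] = [T, F]
r2 m[φ8→wind] = [F, T]
r2 m[ice→φ0] = [T, F]
r2 m[ice→φ7] = [T, T]
r2 m[slip→φ1] = [T, F]
r2 m[slip→φ2] = [T, F]
r2 m[slip→φ3] = [T, F]
r2 m[slip→φ6] = [T, F]
r2 m[slip→φ8] = [T, F]
r2 m[wind→φ4] = [F, T]
r2 m[wind→φ6] = [F, F]
r2 m[wind→φ8] = [F, F]
r2 m[sun→φ2] = [F, T]
r2 m[sun→φ5] = [T, F]
r2 m[rain→φ3] = [T, T]
r2 m[rain→φ7] = [F, T]
r2 m[fog→φ0] = [F, F]
r2 m[fog→φ1] = [F, F]
r2 m[fog→φ4] = [T, F]
r2 m[fog→φ5] = [F, T]
r3 m[φ0→ice] = [F, F]
r3 m[φ0→fog] = [T, T]
r3 m[φ1→slip] = [F, F]
r3 m[φ1→fog] = [T, T]
r3 m[φ2→slip] = [F, F]
r3 m[φ2→sun] = [T, F]
r3 m[φ3→slip] = [T, T]
r3 m[φ3→rain] = [F, T]
r3 m[φ4→wind] = [F, F]
r3 m[φ4→fog] = [F, F]
r3 m[φ5→sun] = [F, F]
r3 m[φ5→fog] = [F, F]
r3 m[φ6→slip] = [F, F]
r3 m[φ6→wind] = [F, T]
r3 m[φ7→ice] = [T, F]
r3 m[φ7→rain] = [T, T]
r3 m[φ8→slip] = [F, F]
r3 m[φ8→wind] = [F, T]
r3 m[ice→φ0] = [T, F]
r3 m[ice→φ7] = [T, T]
r3 m[slip→φ1] = [T, F]
r3 m[slip→φ2] = [T, F]
r3 m[slip→φ3] = [T, F]
r3 m[slip→φ6] = [T, F]
r3 m[slip→φ8] = [T, F]
r3 m[wind→φ4] = [F, T]
r3 m[wind→φ6] = [F, F]
r3 m[wind→φ8] = [F, F]
r3 m[sun→φ2] = [F, T]
r3 m[sun→φ5] = [T, F]
r3 m[rain→φ3] = [T, T]
r3 m[rain→φ7] = [F, T]
r3 m[fog→φ0] = [F, F]
r3 m[fog→φ1] = [F, F]
r3 m[fog→φ4] = [T, F]
r3 m[fog→φ5] = [F, T]
r4 m[φ0→ice] = [F, F]
r4 m[φ0→fog] = [T, T]
r4 m[φ1→slip] = [F, F]
r4 m[φ1→fog] = [T, T]
r4 m[φ2→slip] = [F, F]
r4 m[φ2→sun] = [T, F]
r4 m[φ3→slip] = [T, T]
r4 m[φ3→rain] = [F, T]
r4 m[φ4→wind] = [F, F]
r4 m[φ4→fog] = [F, F]
r4 m[φ5→sun] = [F, F]
r4 m[φ5→fog] = [F, F]
r4 m[φ6→slip] = [F, F]
r4 m[φ6→wind] = [F, T]
r4 m[φ7→ice] = [T, F]
r4 m[φ7→rain] = [T, T]
r4 m[φ8→slip] = [F, F]
r4 m[φ8→wind] = [F, T]
r4 m[ice→φ0] = [T, F]
r4 m[ice→φ7] = [F, F]
r4 m[slip→φ1] = [F, F]
r4 m[slip→φ2] = [F, F]
r4 m[slip→φ3] = [F, F]
r4 m[slip→φ6] = [F, F]
r4 m[slip→φ8] = [F, F]
r4 m[wind→φ4] = [F, T]
r4 m[wind→φ6] = [F, F]
r4 m[wind→φ8] = [F, F]
r4 m[sun→φ2] = [F, F]
r4 m[sun→φ5] = [T, F]
r4 m[rain→φ3] = [T, T]
r4 m[rain→φ7] = [F, T]
r4 m[fog→φ0] = [F, F]
r4 m[fog→φ1] = [F, F]
r4 m[fog→φ4] = [F, F]
r4 m[fog→φ5] = [F, F]
no fixed point within 4 rounds

NOT CONVERGED within 4 rounds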